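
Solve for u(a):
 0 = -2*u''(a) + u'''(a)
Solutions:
 u(a) = C1 + C2*a + C3*exp(2*a)


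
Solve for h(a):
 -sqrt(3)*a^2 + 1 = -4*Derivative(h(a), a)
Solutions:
 h(a) = C1 + sqrt(3)*a^3/12 - a/4


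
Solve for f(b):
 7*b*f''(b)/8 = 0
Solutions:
 f(b) = C1 + C2*b


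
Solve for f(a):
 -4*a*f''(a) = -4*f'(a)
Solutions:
 f(a) = C1 + C2*a^2


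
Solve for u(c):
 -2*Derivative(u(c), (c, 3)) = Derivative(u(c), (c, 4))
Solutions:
 u(c) = C1 + C2*c + C3*c^2 + C4*exp(-2*c)


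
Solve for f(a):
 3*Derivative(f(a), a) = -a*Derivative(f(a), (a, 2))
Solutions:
 f(a) = C1 + C2/a^2


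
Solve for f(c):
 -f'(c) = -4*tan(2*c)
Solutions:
 f(c) = C1 - 2*log(cos(2*c))


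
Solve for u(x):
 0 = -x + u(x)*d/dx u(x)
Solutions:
 u(x) = -sqrt(C1 + x^2)
 u(x) = sqrt(C1 + x^2)


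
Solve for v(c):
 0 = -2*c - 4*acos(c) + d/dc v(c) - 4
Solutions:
 v(c) = C1 + c^2 + 4*c*acos(c) + 4*c - 4*sqrt(1 - c^2)


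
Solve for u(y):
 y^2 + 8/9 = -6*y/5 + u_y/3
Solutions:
 u(y) = C1 + y^3 + 9*y^2/5 + 8*y/3


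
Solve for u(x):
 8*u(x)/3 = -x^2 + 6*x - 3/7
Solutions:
 u(x) = -3*x^2/8 + 9*x/4 - 9/56


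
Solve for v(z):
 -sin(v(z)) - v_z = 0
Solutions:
 v(z) = -acos((-C1 - exp(2*z))/(C1 - exp(2*z))) + 2*pi
 v(z) = acos((-C1 - exp(2*z))/(C1 - exp(2*z)))


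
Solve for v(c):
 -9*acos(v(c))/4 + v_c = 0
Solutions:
 Integral(1/acos(_y), (_y, v(c))) = C1 + 9*c/4


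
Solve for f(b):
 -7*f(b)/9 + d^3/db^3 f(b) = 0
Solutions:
 f(b) = C3*exp(21^(1/3)*b/3) + (C1*sin(3^(5/6)*7^(1/3)*b/6) + C2*cos(3^(5/6)*7^(1/3)*b/6))*exp(-21^(1/3)*b/6)


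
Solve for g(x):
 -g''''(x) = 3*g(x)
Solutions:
 g(x) = (C1*sin(sqrt(2)*3^(1/4)*x/2) + C2*cos(sqrt(2)*3^(1/4)*x/2))*exp(-sqrt(2)*3^(1/4)*x/2) + (C3*sin(sqrt(2)*3^(1/4)*x/2) + C4*cos(sqrt(2)*3^(1/4)*x/2))*exp(sqrt(2)*3^(1/4)*x/2)


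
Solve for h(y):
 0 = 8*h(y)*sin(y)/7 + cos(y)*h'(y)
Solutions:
 h(y) = C1*cos(y)^(8/7)


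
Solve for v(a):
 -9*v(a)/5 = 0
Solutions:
 v(a) = 0


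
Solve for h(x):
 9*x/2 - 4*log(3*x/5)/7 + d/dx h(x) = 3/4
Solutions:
 h(x) = C1 - 9*x^2/4 + 4*x*log(x)/7 - 4*x*log(5)/7 + 5*x/28 + 4*x*log(3)/7


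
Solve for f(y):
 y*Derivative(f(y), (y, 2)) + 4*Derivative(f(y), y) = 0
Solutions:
 f(y) = C1 + C2/y^3


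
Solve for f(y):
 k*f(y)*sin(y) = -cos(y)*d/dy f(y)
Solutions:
 f(y) = C1*exp(k*log(cos(y)))


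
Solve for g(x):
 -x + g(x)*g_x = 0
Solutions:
 g(x) = -sqrt(C1 + x^2)
 g(x) = sqrt(C1 + x^2)


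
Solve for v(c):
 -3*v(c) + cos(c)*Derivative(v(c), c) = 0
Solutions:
 v(c) = C1*(sin(c) + 1)^(3/2)/(sin(c) - 1)^(3/2)


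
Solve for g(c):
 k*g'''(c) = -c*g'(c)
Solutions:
 g(c) = C1 + Integral(C2*airyai(c*(-1/k)^(1/3)) + C3*airybi(c*(-1/k)^(1/3)), c)


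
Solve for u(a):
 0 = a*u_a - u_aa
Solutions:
 u(a) = C1 + C2*erfi(sqrt(2)*a/2)


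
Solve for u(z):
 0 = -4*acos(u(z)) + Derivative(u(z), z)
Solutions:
 Integral(1/acos(_y), (_y, u(z))) = C1 + 4*z


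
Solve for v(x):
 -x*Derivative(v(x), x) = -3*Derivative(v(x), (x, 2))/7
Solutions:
 v(x) = C1 + C2*erfi(sqrt(42)*x/6)


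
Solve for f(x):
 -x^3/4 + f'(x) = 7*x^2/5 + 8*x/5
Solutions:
 f(x) = C1 + x^4/16 + 7*x^3/15 + 4*x^2/5


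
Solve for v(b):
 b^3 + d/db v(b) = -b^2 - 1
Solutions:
 v(b) = C1 - b^4/4 - b^3/3 - b


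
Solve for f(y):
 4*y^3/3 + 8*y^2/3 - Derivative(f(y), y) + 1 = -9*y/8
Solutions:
 f(y) = C1 + y^4/3 + 8*y^3/9 + 9*y^2/16 + y


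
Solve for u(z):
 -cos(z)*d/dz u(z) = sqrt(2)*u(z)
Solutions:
 u(z) = C1*(sin(z) - 1)^(sqrt(2)/2)/(sin(z) + 1)^(sqrt(2)/2)


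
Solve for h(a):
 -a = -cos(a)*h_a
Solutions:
 h(a) = C1 + Integral(a/cos(a), a)


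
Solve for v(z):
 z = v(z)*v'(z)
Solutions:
 v(z) = -sqrt(C1 + z^2)
 v(z) = sqrt(C1 + z^2)


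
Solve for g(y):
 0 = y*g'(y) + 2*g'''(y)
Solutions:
 g(y) = C1 + Integral(C2*airyai(-2^(2/3)*y/2) + C3*airybi(-2^(2/3)*y/2), y)


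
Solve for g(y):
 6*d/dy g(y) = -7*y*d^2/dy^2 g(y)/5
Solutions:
 g(y) = C1 + C2/y^(23/7)


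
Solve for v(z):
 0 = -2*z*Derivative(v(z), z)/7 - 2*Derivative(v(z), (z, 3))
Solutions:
 v(z) = C1 + Integral(C2*airyai(-7^(2/3)*z/7) + C3*airybi(-7^(2/3)*z/7), z)


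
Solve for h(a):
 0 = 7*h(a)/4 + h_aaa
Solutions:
 h(a) = C3*exp(-14^(1/3)*a/2) + (C1*sin(14^(1/3)*sqrt(3)*a/4) + C2*cos(14^(1/3)*sqrt(3)*a/4))*exp(14^(1/3)*a/4)


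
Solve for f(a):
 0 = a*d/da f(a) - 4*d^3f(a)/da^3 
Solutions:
 f(a) = C1 + Integral(C2*airyai(2^(1/3)*a/2) + C3*airybi(2^(1/3)*a/2), a)


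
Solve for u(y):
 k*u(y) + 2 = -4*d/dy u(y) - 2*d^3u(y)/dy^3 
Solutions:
 u(y) = C1*exp(y*(6^(1/3)*(9*k + 2*sqrt(3)*sqrt(27*k^2/4 + 32))^(1/3)/12 - 2^(1/3)*3^(5/6)*I*(9*k + 2*sqrt(3)*sqrt(27*k^2/4 + 32))^(1/3)/12 + 8/((-6^(1/3) + 2^(1/3)*3^(5/6)*I)*(9*k + 2*sqrt(3)*sqrt(27*k^2/4 + 32))^(1/3)))) + C2*exp(y*(6^(1/3)*(9*k + 2*sqrt(3)*sqrt(27*k^2/4 + 32))^(1/3)/12 + 2^(1/3)*3^(5/6)*I*(9*k + 2*sqrt(3)*sqrt(27*k^2/4 + 32))^(1/3)/12 - 8/((6^(1/3) + 2^(1/3)*3^(5/6)*I)*(9*k + 2*sqrt(3)*sqrt(27*k^2/4 + 32))^(1/3)))) + C3*exp(6^(1/3)*y*(-(9*k + 2*sqrt(3)*sqrt(27*k^2/4 + 32))^(1/3) + 4*6^(1/3)/(9*k + 2*sqrt(3)*sqrt(27*k^2/4 + 32))^(1/3))/6) - 2/k


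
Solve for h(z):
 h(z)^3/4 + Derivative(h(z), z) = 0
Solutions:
 h(z) = -sqrt(2)*sqrt(-1/(C1 - z))
 h(z) = sqrt(2)*sqrt(-1/(C1 - z))


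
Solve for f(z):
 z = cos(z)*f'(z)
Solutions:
 f(z) = C1 + Integral(z/cos(z), z)


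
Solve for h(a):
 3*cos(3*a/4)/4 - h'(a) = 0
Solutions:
 h(a) = C1 + sin(3*a/4)


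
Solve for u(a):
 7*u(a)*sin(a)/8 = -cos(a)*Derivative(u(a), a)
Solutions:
 u(a) = C1*cos(a)^(7/8)


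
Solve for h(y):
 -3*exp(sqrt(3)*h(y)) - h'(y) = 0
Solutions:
 h(y) = sqrt(3)*(2*log(1/(C1 + 3*y)) - log(3))/6


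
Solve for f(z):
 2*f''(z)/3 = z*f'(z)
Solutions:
 f(z) = C1 + C2*erfi(sqrt(3)*z/2)


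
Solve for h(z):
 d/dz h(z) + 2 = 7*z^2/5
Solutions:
 h(z) = C1 + 7*z^3/15 - 2*z


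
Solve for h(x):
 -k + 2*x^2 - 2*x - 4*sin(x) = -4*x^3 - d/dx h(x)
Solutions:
 h(x) = C1 + k*x - x^4 - 2*x^3/3 + x^2 - 4*cos(x)


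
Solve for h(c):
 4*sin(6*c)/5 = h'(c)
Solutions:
 h(c) = C1 - 2*cos(6*c)/15


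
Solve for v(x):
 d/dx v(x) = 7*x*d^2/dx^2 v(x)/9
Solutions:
 v(x) = C1 + C2*x^(16/7)


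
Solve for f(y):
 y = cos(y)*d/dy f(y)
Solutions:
 f(y) = C1 + Integral(y/cos(y), y)


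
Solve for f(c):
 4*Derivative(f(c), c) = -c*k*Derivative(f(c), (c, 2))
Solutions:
 f(c) = C1 + c^(((re(k) - 4)*re(k) + im(k)^2)/(re(k)^2 + im(k)^2))*(C2*sin(4*log(c)*Abs(im(k))/(re(k)^2 + im(k)^2)) + C3*cos(4*log(c)*im(k)/(re(k)^2 + im(k)^2)))


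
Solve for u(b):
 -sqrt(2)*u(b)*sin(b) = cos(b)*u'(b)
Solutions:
 u(b) = C1*cos(b)^(sqrt(2))


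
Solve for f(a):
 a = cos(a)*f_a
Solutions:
 f(a) = C1 + Integral(a/cos(a), a)


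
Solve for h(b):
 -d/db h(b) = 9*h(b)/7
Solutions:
 h(b) = C1*exp(-9*b/7)


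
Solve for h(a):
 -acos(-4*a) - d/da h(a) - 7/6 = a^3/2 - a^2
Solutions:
 h(a) = C1 - a^4/8 + a^3/3 - a*acos(-4*a) - 7*a/6 - sqrt(1 - 16*a^2)/4


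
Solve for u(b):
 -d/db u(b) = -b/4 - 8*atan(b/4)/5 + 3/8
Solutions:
 u(b) = C1 + b^2/8 + 8*b*atan(b/4)/5 - 3*b/8 - 16*log(b^2 + 16)/5


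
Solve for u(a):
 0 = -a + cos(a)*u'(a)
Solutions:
 u(a) = C1 + Integral(a/cos(a), a)


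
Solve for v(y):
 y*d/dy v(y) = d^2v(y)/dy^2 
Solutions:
 v(y) = C1 + C2*erfi(sqrt(2)*y/2)


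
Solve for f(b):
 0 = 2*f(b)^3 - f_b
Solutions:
 f(b) = -sqrt(2)*sqrt(-1/(C1 + 2*b))/2
 f(b) = sqrt(2)*sqrt(-1/(C1 + 2*b))/2


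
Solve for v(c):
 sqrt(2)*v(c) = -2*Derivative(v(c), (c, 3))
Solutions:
 v(c) = C3*exp(-2^(5/6)*c/2) + (C1*sin(2^(5/6)*sqrt(3)*c/4) + C2*cos(2^(5/6)*sqrt(3)*c/4))*exp(2^(5/6)*c/4)


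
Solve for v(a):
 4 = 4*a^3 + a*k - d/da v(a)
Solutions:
 v(a) = C1 + a^4 + a^2*k/2 - 4*a


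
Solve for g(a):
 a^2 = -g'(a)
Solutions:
 g(a) = C1 - a^3/3


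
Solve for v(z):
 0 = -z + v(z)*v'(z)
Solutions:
 v(z) = -sqrt(C1 + z^2)
 v(z) = sqrt(C1 + z^2)


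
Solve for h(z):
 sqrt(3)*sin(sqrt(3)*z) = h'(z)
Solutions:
 h(z) = C1 - cos(sqrt(3)*z)


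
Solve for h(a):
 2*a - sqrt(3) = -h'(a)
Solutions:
 h(a) = C1 - a^2 + sqrt(3)*a


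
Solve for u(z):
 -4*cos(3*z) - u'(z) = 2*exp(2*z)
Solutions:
 u(z) = C1 - exp(2*z) - 4*sin(3*z)/3


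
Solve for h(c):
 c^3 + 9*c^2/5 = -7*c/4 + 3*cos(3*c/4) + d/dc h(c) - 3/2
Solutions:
 h(c) = C1 + c^4/4 + 3*c^3/5 + 7*c^2/8 + 3*c/2 - 4*sin(3*c/4)


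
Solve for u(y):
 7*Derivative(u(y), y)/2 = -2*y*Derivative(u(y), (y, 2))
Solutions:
 u(y) = C1 + C2/y^(3/4)


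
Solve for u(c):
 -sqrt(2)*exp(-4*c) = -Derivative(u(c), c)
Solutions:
 u(c) = C1 - sqrt(2)*exp(-4*c)/4


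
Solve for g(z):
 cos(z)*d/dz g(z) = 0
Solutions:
 g(z) = C1


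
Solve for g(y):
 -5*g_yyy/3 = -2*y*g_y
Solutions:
 g(y) = C1 + Integral(C2*airyai(5^(2/3)*6^(1/3)*y/5) + C3*airybi(5^(2/3)*6^(1/3)*y/5), y)


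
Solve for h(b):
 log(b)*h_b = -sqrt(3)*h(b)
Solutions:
 h(b) = C1*exp(-sqrt(3)*li(b))


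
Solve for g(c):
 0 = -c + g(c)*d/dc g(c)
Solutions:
 g(c) = -sqrt(C1 + c^2)
 g(c) = sqrt(C1 + c^2)


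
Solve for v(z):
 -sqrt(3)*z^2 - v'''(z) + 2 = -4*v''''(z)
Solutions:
 v(z) = C1 + C2*z + C3*z^2 + C4*exp(z/4) - sqrt(3)*z^5/60 - sqrt(3)*z^4/3 + z^3*(1 - 16*sqrt(3))/3


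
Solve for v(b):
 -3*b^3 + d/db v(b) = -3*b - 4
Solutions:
 v(b) = C1 + 3*b^4/4 - 3*b^2/2 - 4*b


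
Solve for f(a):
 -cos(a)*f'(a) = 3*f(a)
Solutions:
 f(a) = C1*(sin(a) - 1)^(3/2)/(sin(a) + 1)^(3/2)


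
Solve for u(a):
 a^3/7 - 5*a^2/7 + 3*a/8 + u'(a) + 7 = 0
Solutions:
 u(a) = C1 - a^4/28 + 5*a^3/21 - 3*a^2/16 - 7*a


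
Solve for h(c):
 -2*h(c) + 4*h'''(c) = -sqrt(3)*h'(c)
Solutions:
 h(c) = C1*exp(-c*(-3^(5/6)/(6 + sqrt(sqrt(3) + 36))^(1/3) + 3^(2/3)*(6 + sqrt(sqrt(3) + 36))^(1/3))/12)*sin(c*(3^(1/3)/(6 + sqrt(sqrt(3) + 36))^(1/3) + 3^(1/6)*(6 + sqrt(sqrt(3) + 36))^(1/3))/4) + C2*exp(-c*(-3^(5/6)/(6 + sqrt(sqrt(3) + 36))^(1/3) + 3^(2/3)*(6 + sqrt(sqrt(3) + 36))^(1/3))/12)*cos(c*(3^(1/3)/(6 + sqrt(sqrt(3) + 36))^(1/3) + 3^(1/6)*(6 + sqrt(sqrt(3) + 36))^(1/3))/4) + C3*exp(c*(-3^(5/6)/(6 + sqrt(sqrt(3) + 36))^(1/3) + 3^(2/3)*(6 + sqrt(sqrt(3) + 36))^(1/3))/6)


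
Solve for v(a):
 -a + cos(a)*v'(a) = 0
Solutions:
 v(a) = C1 + Integral(a/cos(a), a)


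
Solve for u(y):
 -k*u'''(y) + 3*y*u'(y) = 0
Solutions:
 u(y) = C1 + Integral(C2*airyai(3^(1/3)*y*(1/k)^(1/3)) + C3*airybi(3^(1/3)*y*(1/k)^(1/3)), y)


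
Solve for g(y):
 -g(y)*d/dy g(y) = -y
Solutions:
 g(y) = -sqrt(C1 + y^2)
 g(y) = sqrt(C1 + y^2)


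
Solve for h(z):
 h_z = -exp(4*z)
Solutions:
 h(z) = C1 - exp(4*z)/4


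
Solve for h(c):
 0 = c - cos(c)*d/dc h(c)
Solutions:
 h(c) = C1 + Integral(c/cos(c), c)


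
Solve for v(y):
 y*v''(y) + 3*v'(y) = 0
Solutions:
 v(y) = C1 + C2/y^2


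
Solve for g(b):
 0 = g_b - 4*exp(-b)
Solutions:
 g(b) = C1 - 4*exp(-b)


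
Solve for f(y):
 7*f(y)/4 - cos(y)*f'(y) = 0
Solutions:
 f(y) = C1*(sin(y) + 1)^(7/8)/(sin(y) - 1)^(7/8)


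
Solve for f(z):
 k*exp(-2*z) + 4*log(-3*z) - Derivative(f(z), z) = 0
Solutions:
 f(z) = C1 - k*exp(-2*z)/2 + 4*z*log(-z) + 4*z*(-1 + log(3))


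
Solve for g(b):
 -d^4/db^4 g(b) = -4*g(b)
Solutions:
 g(b) = C1*exp(-sqrt(2)*b) + C2*exp(sqrt(2)*b) + C3*sin(sqrt(2)*b) + C4*cos(sqrt(2)*b)


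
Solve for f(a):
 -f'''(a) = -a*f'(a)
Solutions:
 f(a) = C1 + Integral(C2*airyai(a) + C3*airybi(a), a)


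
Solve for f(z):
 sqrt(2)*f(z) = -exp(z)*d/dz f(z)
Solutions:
 f(z) = C1*exp(sqrt(2)*exp(-z))


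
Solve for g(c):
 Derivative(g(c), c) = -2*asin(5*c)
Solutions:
 g(c) = C1 - 2*c*asin(5*c) - 2*sqrt(1 - 25*c^2)/5


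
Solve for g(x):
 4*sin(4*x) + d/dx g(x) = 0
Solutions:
 g(x) = C1 + cos(4*x)


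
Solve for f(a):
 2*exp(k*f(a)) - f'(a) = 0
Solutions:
 f(a) = Piecewise((log(-1/(C1*k + 2*a*k))/k, Ne(k, 0)), (nan, True))
 f(a) = Piecewise((C1 + 2*a, Eq(k, 0)), (nan, True))


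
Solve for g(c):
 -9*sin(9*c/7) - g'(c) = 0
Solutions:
 g(c) = C1 + 7*cos(9*c/7)


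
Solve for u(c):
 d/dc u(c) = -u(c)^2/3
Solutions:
 u(c) = 3/(C1 + c)


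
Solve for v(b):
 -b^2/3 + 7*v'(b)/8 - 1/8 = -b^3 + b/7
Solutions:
 v(b) = C1 - 2*b^4/7 + 8*b^3/63 + 4*b^2/49 + b/7


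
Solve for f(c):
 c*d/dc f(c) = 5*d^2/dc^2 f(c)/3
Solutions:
 f(c) = C1 + C2*erfi(sqrt(30)*c/10)


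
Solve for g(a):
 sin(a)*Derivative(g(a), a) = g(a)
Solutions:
 g(a) = C1*sqrt(cos(a) - 1)/sqrt(cos(a) + 1)


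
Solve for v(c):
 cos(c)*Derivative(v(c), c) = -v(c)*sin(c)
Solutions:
 v(c) = C1*cos(c)


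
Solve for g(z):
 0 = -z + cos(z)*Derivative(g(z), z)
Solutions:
 g(z) = C1 + Integral(z/cos(z), z)


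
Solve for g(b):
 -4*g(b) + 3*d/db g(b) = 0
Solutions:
 g(b) = C1*exp(4*b/3)


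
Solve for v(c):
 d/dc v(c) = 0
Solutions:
 v(c) = C1


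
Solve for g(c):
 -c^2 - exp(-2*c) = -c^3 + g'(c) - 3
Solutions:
 g(c) = C1 + c^4/4 - c^3/3 + 3*c + exp(-2*c)/2


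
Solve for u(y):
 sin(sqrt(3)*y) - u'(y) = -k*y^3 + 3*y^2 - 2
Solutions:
 u(y) = C1 + k*y^4/4 - y^3 + 2*y - sqrt(3)*cos(sqrt(3)*y)/3


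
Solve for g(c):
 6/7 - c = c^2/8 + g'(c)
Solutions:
 g(c) = C1 - c^3/24 - c^2/2 + 6*c/7


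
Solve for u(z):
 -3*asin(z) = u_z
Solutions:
 u(z) = C1 - 3*z*asin(z) - 3*sqrt(1 - z^2)


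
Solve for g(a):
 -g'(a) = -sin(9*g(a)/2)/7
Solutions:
 -a/7 + log(cos(9*g(a)/2) - 1)/9 - log(cos(9*g(a)/2) + 1)/9 = C1


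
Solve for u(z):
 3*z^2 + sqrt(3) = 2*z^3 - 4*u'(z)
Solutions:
 u(z) = C1 + z^4/8 - z^3/4 - sqrt(3)*z/4


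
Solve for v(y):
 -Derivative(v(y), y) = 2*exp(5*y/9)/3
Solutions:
 v(y) = C1 - 6*exp(5*y/9)/5


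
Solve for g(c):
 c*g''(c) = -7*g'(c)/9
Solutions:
 g(c) = C1 + C2*c^(2/9)


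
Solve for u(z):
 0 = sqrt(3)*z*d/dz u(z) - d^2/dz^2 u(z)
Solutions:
 u(z) = C1 + C2*erfi(sqrt(2)*3^(1/4)*z/2)


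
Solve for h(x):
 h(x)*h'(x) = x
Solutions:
 h(x) = -sqrt(C1 + x^2)
 h(x) = sqrt(C1 + x^2)


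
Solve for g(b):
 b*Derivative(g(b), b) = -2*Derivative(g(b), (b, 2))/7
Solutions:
 g(b) = C1 + C2*erf(sqrt(7)*b/2)


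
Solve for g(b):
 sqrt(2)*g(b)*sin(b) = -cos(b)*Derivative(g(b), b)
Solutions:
 g(b) = C1*cos(b)^(sqrt(2))


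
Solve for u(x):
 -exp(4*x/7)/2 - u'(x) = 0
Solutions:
 u(x) = C1 - 7*exp(4*x/7)/8


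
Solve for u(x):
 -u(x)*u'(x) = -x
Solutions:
 u(x) = -sqrt(C1 + x^2)
 u(x) = sqrt(C1 + x^2)


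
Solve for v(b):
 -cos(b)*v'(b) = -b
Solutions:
 v(b) = C1 + Integral(b/cos(b), b)


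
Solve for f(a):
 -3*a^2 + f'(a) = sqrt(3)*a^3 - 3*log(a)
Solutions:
 f(a) = C1 + sqrt(3)*a^4/4 + a^3 - 3*a*log(a) + 3*a


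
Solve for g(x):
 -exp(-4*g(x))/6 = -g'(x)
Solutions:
 g(x) = log(-I*(C1 + 2*x/3)^(1/4))
 g(x) = log(I*(C1 + 2*x/3)^(1/4))
 g(x) = log(-(C1 + 2*x/3)^(1/4))
 g(x) = log(C1 + 2*x/3)/4


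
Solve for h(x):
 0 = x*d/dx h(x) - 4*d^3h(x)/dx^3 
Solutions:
 h(x) = C1 + Integral(C2*airyai(2^(1/3)*x/2) + C3*airybi(2^(1/3)*x/2), x)


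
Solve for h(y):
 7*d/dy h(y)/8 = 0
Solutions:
 h(y) = C1


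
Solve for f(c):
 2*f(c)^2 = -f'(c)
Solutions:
 f(c) = 1/(C1 + 2*c)


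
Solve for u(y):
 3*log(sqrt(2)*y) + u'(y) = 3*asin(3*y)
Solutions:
 u(y) = C1 - 3*y*log(y) + 3*y*asin(3*y) - 3*y*log(2)/2 + 3*y + sqrt(1 - 9*y^2)


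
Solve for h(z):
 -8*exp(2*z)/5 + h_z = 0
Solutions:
 h(z) = C1 + 4*exp(2*z)/5


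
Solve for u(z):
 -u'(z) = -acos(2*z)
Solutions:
 u(z) = C1 + z*acos(2*z) - sqrt(1 - 4*z^2)/2


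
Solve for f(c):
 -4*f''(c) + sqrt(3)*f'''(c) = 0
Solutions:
 f(c) = C1 + C2*c + C3*exp(4*sqrt(3)*c/3)


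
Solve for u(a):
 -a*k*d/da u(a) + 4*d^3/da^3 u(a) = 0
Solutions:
 u(a) = C1 + Integral(C2*airyai(2^(1/3)*a*k^(1/3)/2) + C3*airybi(2^(1/3)*a*k^(1/3)/2), a)


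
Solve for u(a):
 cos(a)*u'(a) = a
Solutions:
 u(a) = C1 + Integral(a/cos(a), a)


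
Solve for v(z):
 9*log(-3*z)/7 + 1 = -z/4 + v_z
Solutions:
 v(z) = C1 + z^2/8 + 9*z*log(-z)/7 + z*(-2 + 9*log(3))/7


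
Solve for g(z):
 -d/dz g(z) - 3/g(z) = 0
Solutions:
 g(z) = -sqrt(C1 - 6*z)
 g(z) = sqrt(C1 - 6*z)


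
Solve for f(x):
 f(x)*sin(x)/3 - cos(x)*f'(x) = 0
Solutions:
 f(x) = C1/cos(x)^(1/3)


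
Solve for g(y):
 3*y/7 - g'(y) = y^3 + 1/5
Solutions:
 g(y) = C1 - y^4/4 + 3*y^2/14 - y/5


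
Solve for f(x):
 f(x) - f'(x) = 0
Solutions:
 f(x) = C1*exp(x)


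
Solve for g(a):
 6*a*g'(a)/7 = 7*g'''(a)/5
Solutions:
 g(a) = C1 + Integral(C2*airyai(210^(1/3)*a/7) + C3*airybi(210^(1/3)*a/7), a)


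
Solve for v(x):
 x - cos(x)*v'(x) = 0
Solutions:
 v(x) = C1 + Integral(x/cos(x), x)


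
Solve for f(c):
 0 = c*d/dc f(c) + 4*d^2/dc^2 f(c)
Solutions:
 f(c) = C1 + C2*erf(sqrt(2)*c/4)


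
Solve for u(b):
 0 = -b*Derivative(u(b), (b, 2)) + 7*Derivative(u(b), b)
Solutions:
 u(b) = C1 + C2*b^8


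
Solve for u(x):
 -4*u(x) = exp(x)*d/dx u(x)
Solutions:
 u(x) = C1*exp(4*exp(-x))


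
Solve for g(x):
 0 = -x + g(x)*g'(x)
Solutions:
 g(x) = -sqrt(C1 + x^2)
 g(x) = sqrt(C1 + x^2)


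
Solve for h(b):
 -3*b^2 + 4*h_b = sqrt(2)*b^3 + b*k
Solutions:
 h(b) = C1 + sqrt(2)*b^4/16 + b^3/4 + b^2*k/8


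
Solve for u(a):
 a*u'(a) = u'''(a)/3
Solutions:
 u(a) = C1 + Integral(C2*airyai(3^(1/3)*a) + C3*airybi(3^(1/3)*a), a)


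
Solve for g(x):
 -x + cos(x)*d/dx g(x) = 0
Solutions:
 g(x) = C1 + Integral(x/cos(x), x)


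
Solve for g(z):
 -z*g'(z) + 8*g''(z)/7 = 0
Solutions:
 g(z) = C1 + C2*erfi(sqrt(7)*z/4)


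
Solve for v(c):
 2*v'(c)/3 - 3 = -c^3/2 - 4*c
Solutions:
 v(c) = C1 - 3*c^4/16 - 3*c^2 + 9*c/2


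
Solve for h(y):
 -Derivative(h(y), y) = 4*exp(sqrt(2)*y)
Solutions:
 h(y) = C1 - 2*sqrt(2)*exp(sqrt(2)*y)


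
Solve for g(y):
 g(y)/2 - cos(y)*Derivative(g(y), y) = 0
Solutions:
 g(y) = C1*(sin(y) + 1)^(1/4)/(sin(y) - 1)^(1/4)


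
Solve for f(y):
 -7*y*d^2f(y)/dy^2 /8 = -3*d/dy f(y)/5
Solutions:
 f(y) = C1 + C2*y^(59/35)


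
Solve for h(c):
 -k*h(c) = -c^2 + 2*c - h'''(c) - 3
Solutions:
 h(c) = C1*exp(c*k^(1/3)) + C2*exp(c*k^(1/3)*(-1 + sqrt(3)*I)/2) + C3*exp(-c*k^(1/3)*(1 + sqrt(3)*I)/2) + c^2/k - 2*c/k + 3/k


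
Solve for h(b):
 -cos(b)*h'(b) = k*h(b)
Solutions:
 h(b) = C1*exp(k*(log(sin(b) - 1) - log(sin(b) + 1))/2)


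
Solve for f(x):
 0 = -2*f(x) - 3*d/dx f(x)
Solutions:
 f(x) = C1*exp(-2*x/3)


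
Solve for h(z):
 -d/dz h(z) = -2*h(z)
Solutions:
 h(z) = C1*exp(2*z)


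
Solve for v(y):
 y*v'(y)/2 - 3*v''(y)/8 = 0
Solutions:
 v(y) = C1 + C2*erfi(sqrt(6)*y/3)


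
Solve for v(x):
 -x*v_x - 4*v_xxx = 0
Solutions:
 v(x) = C1 + Integral(C2*airyai(-2^(1/3)*x/2) + C3*airybi(-2^(1/3)*x/2), x)


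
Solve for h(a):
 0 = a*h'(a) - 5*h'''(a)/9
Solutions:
 h(a) = C1 + Integral(C2*airyai(15^(2/3)*a/5) + C3*airybi(15^(2/3)*a/5), a)


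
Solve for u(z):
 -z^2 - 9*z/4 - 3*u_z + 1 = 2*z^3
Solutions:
 u(z) = C1 - z^4/6 - z^3/9 - 3*z^2/8 + z/3


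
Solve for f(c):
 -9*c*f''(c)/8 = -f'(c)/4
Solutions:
 f(c) = C1 + C2*c^(11/9)


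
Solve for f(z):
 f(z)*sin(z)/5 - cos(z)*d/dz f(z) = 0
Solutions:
 f(z) = C1/cos(z)^(1/5)


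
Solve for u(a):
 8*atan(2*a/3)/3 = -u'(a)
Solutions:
 u(a) = C1 - 8*a*atan(2*a/3)/3 + 2*log(4*a^2 + 9)


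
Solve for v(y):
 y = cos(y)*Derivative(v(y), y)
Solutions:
 v(y) = C1 + Integral(y/cos(y), y)


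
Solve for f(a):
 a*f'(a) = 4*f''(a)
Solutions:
 f(a) = C1 + C2*erfi(sqrt(2)*a/4)


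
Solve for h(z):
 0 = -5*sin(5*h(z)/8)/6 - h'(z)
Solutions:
 5*z/6 + 4*log(cos(5*h(z)/8) - 1)/5 - 4*log(cos(5*h(z)/8) + 1)/5 = C1


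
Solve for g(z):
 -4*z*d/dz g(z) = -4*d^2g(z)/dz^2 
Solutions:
 g(z) = C1 + C2*erfi(sqrt(2)*z/2)


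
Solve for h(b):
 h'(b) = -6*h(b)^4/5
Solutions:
 h(b) = 5^(1/3)*(1/(C1 + 18*b))^(1/3)
 h(b) = 5^(1/3)*(-3^(2/3) - 3*3^(1/6)*I)*(1/(C1 + 6*b))^(1/3)/6
 h(b) = 5^(1/3)*(-3^(2/3) + 3*3^(1/6)*I)*(1/(C1 + 6*b))^(1/3)/6


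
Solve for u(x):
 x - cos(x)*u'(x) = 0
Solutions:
 u(x) = C1 + Integral(x/cos(x), x)


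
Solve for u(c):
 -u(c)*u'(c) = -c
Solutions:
 u(c) = -sqrt(C1 + c^2)
 u(c) = sqrt(C1 + c^2)


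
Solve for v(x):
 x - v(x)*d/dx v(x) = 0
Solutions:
 v(x) = -sqrt(C1 + x^2)
 v(x) = sqrt(C1 + x^2)


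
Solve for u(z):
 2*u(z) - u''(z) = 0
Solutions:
 u(z) = C1*exp(-sqrt(2)*z) + C2*exp(sqrt(2)*z)


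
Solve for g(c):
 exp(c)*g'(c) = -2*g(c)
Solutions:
 g(c) = C1*exp(2*exp(-c))


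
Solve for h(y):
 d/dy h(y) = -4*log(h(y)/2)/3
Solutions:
 -3*Integral(1/(-log(_y) + log(2)), (_y, h(y)))/4 = C1 - y


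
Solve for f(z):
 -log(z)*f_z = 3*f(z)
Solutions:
 f(z) = C1*exp(-3*li(z))


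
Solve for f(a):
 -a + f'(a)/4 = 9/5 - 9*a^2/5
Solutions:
 f(a) = C1 - 12*a^3/5 + 2*a^2 + 36*a/5


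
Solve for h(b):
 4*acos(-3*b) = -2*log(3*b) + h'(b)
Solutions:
 h(b) = C1 + 2*b*log(b) + 4*b*acos(-3*b) - 2*b + 2*b*log(3) + 4*sqrt(1 - 9*b^2)/3


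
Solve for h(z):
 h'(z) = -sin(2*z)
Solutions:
 h(z) = C1 + cos(2*z)/2


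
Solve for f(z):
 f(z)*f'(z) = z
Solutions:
 f(z) = -sqrt(C1 + z^2)
 f(z) = sqrt(C1 + z^2)


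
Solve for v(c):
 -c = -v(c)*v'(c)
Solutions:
 v(c) = -sqrt(C1 + c^2)
 v(c) = sqrt(C1 + c^2)


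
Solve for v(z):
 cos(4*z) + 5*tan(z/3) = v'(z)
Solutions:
 v(z) = C1 - 15*log(cos(z/3)) + sin(4*z)/4


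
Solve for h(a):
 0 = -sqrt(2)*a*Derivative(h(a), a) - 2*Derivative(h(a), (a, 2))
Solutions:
 h(a) = C1 + C2*erf(2^(1/4)*a/2)


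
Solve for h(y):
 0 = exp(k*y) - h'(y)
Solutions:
 h(y) = C1 + exp(k*y)/k


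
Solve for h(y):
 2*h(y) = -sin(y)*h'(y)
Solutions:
 h(y) = C1*(cos(y) + 1)/(cos(y) - 1)


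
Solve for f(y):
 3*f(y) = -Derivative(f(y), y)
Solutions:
 f(y) = C1*exp(-3*y)


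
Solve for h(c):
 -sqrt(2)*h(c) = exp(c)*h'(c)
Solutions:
 h(c) = C1*exp(sqrt(2)*exp(-c))


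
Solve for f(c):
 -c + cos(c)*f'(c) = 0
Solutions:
 f(c) = C1 + Integral(c/cos(c), c)


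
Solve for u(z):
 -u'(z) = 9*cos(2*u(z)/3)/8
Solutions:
 9*z/8 - 3*log(sin(2*u(z)/3) - 1)/4 + 3*log(sin(2*u(z)/3) + 1)/4 = C1


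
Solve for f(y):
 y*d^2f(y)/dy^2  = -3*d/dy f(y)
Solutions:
 f(y) = C1 + C2/y^2


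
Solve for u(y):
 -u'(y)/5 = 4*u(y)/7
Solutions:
 u(y) = C1*exp(-20*y/7)


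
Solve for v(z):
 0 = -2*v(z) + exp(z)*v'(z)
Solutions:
 v(z) = C1*exp(-2*exp(-z))


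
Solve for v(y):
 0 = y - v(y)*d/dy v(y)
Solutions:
 v(y) = -sqrt(C1 + y^2)
 v(y) = sqrt(C1 + y^2)


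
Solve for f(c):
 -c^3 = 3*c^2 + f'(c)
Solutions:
 f(c) = C1 - c^4/4 - c^3


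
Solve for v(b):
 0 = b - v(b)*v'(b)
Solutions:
 v(b) = -sqrt(C1 + b^2)
 v(b) = sqrt(C1 + b^2)


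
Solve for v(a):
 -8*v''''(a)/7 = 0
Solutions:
 v(a) = C1 + C2*a + C3*a^2 + C4*a^3


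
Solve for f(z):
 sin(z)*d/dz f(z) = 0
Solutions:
 f(z) = C1


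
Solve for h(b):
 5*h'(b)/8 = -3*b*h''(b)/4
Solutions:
 h(b) = C1 + C2*b^(1/6)


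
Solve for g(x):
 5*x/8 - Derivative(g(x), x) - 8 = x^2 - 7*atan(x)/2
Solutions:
 g(x) = C1 - x^3/3 + 5*x^2/16 + 7*x*atan(x)/2 - 8*x - 7*log(x^2 + 1)/4


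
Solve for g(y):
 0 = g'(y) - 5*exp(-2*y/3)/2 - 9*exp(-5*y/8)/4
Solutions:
 g(y) = C1 - 15*exp(-2*y/3)/4 - 18*exp(-5*y/8)/5


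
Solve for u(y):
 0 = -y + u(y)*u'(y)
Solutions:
 u(y) = -sqrt(C1 + y^2)
 u(y) = sqrt(C1 + y^2)


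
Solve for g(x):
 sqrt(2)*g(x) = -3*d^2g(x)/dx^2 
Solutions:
 g(x) = C1*sin(2^(1/4)*sqrt(3)*x/3) + C2*cos(2^(1/4)*sqrt(3)*x/3)


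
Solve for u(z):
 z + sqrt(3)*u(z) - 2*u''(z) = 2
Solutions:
 u(z) = C1*exp(-sqrt(2)*3^(1/4)*z/2) + C2*exp(sqrt(2)*3^(1/4)*z/2) - sqrt(3)*z/3 + 2*sqrt(3)/3


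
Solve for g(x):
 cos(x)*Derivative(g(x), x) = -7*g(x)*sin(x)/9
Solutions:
 g(x) = C1*cos(x)^(7/9)


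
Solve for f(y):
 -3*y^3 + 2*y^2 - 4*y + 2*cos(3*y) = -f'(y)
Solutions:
 f(y) = C1 + 3*y^4/4 - 2*y^3/3 + 2*y^2 - 2*sin(3*y)/3


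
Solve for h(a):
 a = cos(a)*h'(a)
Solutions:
 h(a) = C1 + Integral(a/cos(a), a)


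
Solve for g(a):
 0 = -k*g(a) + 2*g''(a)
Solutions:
 g(a) = C1*exp(-sqrt(2)*a*sqrt(k)/2) + C2*exp(sqrt(2)*a*sqrt(k)/2)


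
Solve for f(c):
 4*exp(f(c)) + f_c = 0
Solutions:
 f(c) = log(1/(C1 + 4*c))


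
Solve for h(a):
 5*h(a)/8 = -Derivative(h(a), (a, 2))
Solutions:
 h(a) = C1*sin(sqrt(10)*a/4) + C2*cos(sqrt(10)*a/4)


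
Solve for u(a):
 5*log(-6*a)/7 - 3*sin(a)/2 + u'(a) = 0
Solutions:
 u(a) = C1 - 5*a*log(-a)/7 - 5*a*log(6)/7 + 5*a/7 - 3*cos(a)/2


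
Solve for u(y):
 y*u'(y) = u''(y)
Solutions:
 u(y) = C1 + C2*erfi(sqrt(2)*y/2)


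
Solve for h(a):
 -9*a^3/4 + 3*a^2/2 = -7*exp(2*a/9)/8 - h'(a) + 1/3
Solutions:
 h(a) = C1 + 9*a^4/16 - a^3/2 + a/3 - 63*exp(2*a/9)/16


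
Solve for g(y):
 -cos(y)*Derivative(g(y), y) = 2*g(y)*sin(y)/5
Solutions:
 g(y) = C1*cos(y)^(2/5)


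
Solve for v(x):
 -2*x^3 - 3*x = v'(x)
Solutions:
 v(x) = C1 - x^4/2 - 3*x^2/2


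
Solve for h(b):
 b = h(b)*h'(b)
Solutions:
 h(b) = -sqrt(C1 + b^2)
 h(b) = sqrt(C1 + b^2)


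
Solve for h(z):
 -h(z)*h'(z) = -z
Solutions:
 h(z) = -sqrt(C1 + z^2)
 h(z) = sqrt(C1 + z^2)


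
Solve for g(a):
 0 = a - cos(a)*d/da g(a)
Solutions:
 g(a) = C1 + Integral(a/cos(a), a)


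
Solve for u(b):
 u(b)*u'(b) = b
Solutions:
 u(b) = -sqrt(C1 + b^2)
 u(b) = sqrt(C1 + b^2)


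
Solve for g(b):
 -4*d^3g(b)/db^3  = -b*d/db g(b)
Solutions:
 g(b) = C1 + Integral(C2*airyai(2^(1/3)*b/2) + C3*airybi(2^(1/3)*b/2), b)


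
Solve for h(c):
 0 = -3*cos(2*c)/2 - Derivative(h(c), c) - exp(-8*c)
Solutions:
 h(c) = C1 - 3*sin(2*c)/4 + exp(-8*c)/8


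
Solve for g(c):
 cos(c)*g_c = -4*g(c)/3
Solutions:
 g(c) = C1*(sin(c) - 1)^(2/3)/(sin(c) + 1)^(2/3)


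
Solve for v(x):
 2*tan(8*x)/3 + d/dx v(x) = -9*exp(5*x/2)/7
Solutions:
 v(x) = C1 - 18*exp(5*x/2)/35 + log(cos(8*x))/12


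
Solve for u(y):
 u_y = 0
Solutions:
 u(y) = C1


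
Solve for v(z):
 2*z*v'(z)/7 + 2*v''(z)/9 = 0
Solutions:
 v(z) = C1 + C2*erf(3*sqrt(14)*z/14)


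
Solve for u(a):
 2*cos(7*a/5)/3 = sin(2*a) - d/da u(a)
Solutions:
 u(a) = C1 - 10*sin(7*a/5)/21 - cos(2*a)/2


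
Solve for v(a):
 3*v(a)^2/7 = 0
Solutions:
 v(a) = 0


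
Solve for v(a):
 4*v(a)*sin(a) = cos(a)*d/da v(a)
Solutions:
 v(a) = C1/cos(a)^4


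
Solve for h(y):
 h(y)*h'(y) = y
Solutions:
 h(y) = -sqrt(C1 + y^2)
 h(y) = sqrt(C1 + y^2)


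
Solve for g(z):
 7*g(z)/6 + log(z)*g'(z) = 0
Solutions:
 g(z) = C1*exp(-7*li(z)/6)


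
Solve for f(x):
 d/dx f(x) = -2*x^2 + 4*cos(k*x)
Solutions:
 f(x) = C1 - 2*x^3/3 + 4*sin(k*x)/k


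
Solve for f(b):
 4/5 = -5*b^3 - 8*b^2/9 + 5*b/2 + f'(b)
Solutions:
 f(b) = C1 + 5*b^4/4 + 8*b^3/27 - 5*b^2/4 + 4*b/5


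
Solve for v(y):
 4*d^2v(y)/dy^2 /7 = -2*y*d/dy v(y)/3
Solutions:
 v(y) = C1 + C2*erf(sqrt(21)*y/6)


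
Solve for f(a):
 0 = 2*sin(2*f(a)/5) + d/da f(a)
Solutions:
 2*a + 5*log(cos(2*f(a)/5) - 1)/4 - 5*log(cos(2*f(a)/5) + 1)/4 = C1


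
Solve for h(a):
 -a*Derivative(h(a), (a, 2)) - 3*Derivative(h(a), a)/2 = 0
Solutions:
 h(a) = C1 + C2/sqrt(a)


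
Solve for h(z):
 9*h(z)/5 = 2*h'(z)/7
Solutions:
 h(z) = C1*exp(63*z/10)


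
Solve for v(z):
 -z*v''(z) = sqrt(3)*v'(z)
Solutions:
 v(z) = C1 + C2*z^(1 - sqrt(3))


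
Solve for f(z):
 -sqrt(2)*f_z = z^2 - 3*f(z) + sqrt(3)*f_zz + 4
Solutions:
 f(z) = C1*exp(sqrt(6)*z*(-1 + sqrt(1 + 6*sqrt(3)))/6) + C2*exp(-sqrt(6)*z*(1 + sqrt(1 + 6*sqrt(3)))/6) + z^2/3 + 2*sqrt(2)*z/9 + 2*sqrt(3)/9 + 40/27


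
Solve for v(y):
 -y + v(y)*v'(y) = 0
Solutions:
 v(y) = -sqrt(C1 + y^2)
 v(y) = sqrt(C1 + y^2)


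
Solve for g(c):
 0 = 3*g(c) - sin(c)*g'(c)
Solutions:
 g(c) = C1*(cos(c) - 1)^(3/2)/(cos(c) + 1)^(3/2)


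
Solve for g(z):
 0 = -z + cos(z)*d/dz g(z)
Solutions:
 g(z) = C1 + Integral(z/cos(z), z)


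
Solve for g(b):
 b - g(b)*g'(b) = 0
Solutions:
 g(b) = -sqrt(C1 + b^2)
 g(b) = sqrt(C1 + b^2)


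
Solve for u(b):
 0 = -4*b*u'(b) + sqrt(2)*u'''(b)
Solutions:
 u(b) = C1 + Integral(C2*airyai(sqrt(2)*b) + C3*airybi(sqrt(2)*b), b)


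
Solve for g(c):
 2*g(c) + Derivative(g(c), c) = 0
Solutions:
 g(c) = C1*exp(-2*c)


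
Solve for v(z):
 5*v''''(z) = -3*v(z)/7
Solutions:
 v(z) = (C1*sin(sqrt(2)*3^(1/4)*35^(3/4)*z/70) + C2*cos(sqrt(2)*3^(1/4)*35^(3/4)*z/70))*exp(-sqrt(2)*3^(1/4)*35^(3/4)*z/70) + (C3*sin(sqrt(2)*3^(1/4)*35^(3/4)*z/70) + C4*cos(sqrt(2)*3^(1/4)*35^(3/4)*z/70))*exp(sqrt(2)*3^(1/4)*35^(3/4)*z/70)


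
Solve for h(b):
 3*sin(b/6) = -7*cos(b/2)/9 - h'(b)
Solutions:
 h(b) = C1 - 14*sin(b/2)/9 + 18*cos(b/6)


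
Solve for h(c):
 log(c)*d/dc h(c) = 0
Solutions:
 h(c) = C1


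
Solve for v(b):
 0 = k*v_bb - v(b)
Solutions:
 v(b) = C1*exp(-b*sqrt(1/k)) + C2*exp(b*sqrt(1/k))


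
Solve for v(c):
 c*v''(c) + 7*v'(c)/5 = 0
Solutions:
 v(c) = C1 + C2/c^(2/5)


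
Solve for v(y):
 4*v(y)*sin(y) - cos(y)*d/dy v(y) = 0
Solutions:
 v(y) = C1/cos(y)^4


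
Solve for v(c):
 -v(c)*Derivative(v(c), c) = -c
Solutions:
 v(c) = -sqrt(C1 + c^2)
 v(c) = sqrt(C1 + c^2)


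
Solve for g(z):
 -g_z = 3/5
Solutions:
 g(z) = C1 - 3*z/5


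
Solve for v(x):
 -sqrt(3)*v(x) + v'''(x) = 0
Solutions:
 v(x) = C3*exp(3^(1/6)*x) + (C1*sin(3^(2/3)*x/2) + C2*cos(3^(2/3)*x/2))*exp(-3^(1/6)*x/2)


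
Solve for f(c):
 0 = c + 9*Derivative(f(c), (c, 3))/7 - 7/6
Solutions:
 f(c) = C1 + C2*c + C3*c^2 - 7*c^4/216 + 49*c^3/324


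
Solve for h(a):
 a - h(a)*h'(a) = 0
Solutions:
 h(a) = -sqrt(C1 + a^2)
 h(a) = sqrt(C1 + a^2)


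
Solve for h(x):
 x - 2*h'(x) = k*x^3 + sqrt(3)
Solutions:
 h(x) = C1 - k*x^4/8 + x^2/4 - sqrt(3)*x/2


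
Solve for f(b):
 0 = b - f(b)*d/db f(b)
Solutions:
 f(b) = -sqrt(C1 + b^2)
 f(b) = sqrt(C1 + b^2)


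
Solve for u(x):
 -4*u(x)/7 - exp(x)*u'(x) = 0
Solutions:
 u(x) = C1*exp(4*exp(-x)/7)


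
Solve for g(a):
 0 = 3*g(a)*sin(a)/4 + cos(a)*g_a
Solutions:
 g(a) = C1*cos(a)^(3/4)


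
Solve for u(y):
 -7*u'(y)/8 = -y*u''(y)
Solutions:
 u(y) = C1 + C2*y^(15/8)


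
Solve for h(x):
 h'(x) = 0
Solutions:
 h(x) = C1


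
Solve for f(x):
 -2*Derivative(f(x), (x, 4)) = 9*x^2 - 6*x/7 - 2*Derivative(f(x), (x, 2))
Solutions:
 f(x) = C1 + C2*x + C3*exp(-x) + C4*exp(x) + 3*x^4/8 - x^3/14 + 9*x^2/2


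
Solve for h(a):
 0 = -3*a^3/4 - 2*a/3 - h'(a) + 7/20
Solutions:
 h(a) = C1 - 3*a^4/16 - a^2/3 + 7*a/20


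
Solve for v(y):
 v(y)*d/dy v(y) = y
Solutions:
 v(y) = -sqrt(C1 + y^2)
 v(y) = sqrt(C1 + y^2)


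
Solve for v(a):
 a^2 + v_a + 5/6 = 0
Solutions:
 v(a) = C1 - a^3/3 - 5*a/6


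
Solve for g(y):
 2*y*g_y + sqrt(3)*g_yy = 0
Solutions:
 g(y) = C1 + C2*erf(3^(3/4)*y/3)


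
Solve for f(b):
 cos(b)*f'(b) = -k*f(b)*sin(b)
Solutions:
 f(b) = C1*exp(k*log(cos(b)))


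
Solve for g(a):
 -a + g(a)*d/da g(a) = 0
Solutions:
 g(a) = -sqrt(C1 + a^2)
 g(a) = sqrt(C1 + a^2)


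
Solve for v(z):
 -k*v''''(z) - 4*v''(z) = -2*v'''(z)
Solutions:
 v(z) = C1 + C2*z + C3*exp(z*(1 - sqrt(1 - 4*k))/k) + C4*exp(z*(sqrt(1 - 4*k) + 1)/k)


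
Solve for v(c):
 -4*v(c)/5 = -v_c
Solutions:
 v(c) = C1*exp(4*c/5)


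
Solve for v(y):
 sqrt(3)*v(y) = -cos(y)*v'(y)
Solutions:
 v(y) = C1*(sin(y) - 1)^(sqrt(3)/2)/(sin(y) + 1)^(sqrt(3)/2)


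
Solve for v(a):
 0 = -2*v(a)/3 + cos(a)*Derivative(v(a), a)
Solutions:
 v(a) = C1*(sin(a) + 1)^(1/3)/(sin(a) - 1)^(1/3)


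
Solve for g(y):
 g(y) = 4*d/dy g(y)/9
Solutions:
 g(y) = C1*exp(9*y/4)


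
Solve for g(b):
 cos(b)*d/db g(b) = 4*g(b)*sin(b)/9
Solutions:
 g(b) = C1/cos(b)^(4/9)


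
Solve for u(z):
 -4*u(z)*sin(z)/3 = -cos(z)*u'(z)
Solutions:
 u(z) = C1/cos(z)^(4/3)


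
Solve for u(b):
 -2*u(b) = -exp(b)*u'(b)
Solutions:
 u(b) = C1*exp(-2*exp(-b))


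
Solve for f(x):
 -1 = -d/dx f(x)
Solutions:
 f(x) = C1 + x


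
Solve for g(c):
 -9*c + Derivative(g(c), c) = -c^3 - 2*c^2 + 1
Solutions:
 g(c) = C1 - c^4/4 - 2*c^3/3 + 9*c^2/2 + c


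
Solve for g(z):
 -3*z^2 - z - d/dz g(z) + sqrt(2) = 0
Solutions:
 g(z) = C1 - z^3 - z^2/2 + sqrt(2)*z


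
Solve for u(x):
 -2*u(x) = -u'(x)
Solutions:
 u(x) = C1*exp(2*x)


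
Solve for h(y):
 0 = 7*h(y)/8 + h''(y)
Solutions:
 h(y) = C1*sin(sqrt(14)*y/4) + C2*cos(sqrt(14)*y/4)


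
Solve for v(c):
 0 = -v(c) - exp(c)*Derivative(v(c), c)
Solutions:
 v(c) = C1*exp(exp(-c))


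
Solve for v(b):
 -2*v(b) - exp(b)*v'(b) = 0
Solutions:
 v(b) = C1*exp(2*exp(-b))


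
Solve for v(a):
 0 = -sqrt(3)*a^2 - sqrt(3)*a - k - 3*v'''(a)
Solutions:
 v(a) = C1 + C2*a + C3*a^2 - sqrt(3)*a^5/180 - sqrt(3)*a^4/72 - a^3*k/18


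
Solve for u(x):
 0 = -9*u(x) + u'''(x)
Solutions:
 u(x) = C3*exp(3^(2/3)*x) + (C1*sin(3*3^(1/6)*x/2) + C2*cos(3*3^(1/6)*x/2))*exp(-3^(2/3)*x/2)


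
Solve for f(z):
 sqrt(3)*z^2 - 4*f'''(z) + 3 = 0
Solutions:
 f(z) = C1 + C2*z + C3*z^2 + sqrt(3)*z^5/240 + z^3/8


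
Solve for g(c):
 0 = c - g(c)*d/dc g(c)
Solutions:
 g(c) = -sqrt(C1 + c^2)
 g(c) = sqrt(C1 + c^2)


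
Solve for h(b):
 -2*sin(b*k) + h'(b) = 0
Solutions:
 h(b) = C1 - 2*cos(b*k)/k


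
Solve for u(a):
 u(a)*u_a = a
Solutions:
 u(a) = -sqrt(C1 + a^2)
 u(a) = sqrt(C1 + a^2)


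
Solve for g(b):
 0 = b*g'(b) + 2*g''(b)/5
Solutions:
 g(b) = C1 + C2*erf(sqrt(5)*b/2)


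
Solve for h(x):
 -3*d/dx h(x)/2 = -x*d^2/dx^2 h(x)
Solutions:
 h(x) = C1 + C2*x^(5/2)


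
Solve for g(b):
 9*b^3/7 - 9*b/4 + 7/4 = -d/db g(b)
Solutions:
 g(b) = C1 - 9*b^4/28 + 9*b^2/8 - 7*b/4


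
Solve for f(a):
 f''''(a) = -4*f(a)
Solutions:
 f(a) = (C1*sin(a) + C2*cos(a))*exp(-a) + (C3*sin(a) + C4*cos(a))*exp(a)


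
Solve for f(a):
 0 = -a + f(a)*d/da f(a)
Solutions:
 f(a) = -sqrt(C1 + a^2)
 f(a) = sqrt(C1 + a^2)


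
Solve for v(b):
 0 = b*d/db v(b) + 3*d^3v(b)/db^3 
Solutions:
 v(b) = C1 + Integral(C2*airyai(-3^(2/3)*b/3) + C3*airybi(-3^(2/3)*b/3), b)


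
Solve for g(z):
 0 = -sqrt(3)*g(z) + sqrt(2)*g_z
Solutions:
 g(z) = C1*exp(sqrt(6)*z/2)


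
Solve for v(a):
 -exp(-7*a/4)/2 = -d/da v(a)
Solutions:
 v(a) = C1 - 2*exp(-7*a/4)/7


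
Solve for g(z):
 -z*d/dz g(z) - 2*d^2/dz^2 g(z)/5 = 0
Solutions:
 g(z) = C1 + C2*erf(sqrt(5)*z/2)


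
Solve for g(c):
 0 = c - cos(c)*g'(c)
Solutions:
 g(c) = C1 + Integral(c/cos(c), c)


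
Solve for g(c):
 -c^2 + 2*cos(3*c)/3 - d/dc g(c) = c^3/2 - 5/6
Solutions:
 g(c) = C1 - c^4/8 - c^3/3 + 5*c/6 + 2*sin(3*c)/9


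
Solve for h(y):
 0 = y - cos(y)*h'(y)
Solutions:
 h(y) = C1 + Integral(y/cos(y), y)


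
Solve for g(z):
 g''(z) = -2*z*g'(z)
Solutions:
 g(z) = C1 + C2*erf(z)


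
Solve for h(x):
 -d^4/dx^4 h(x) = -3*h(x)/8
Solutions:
 h(x) = C1*exp(-6^(1/4)*x/2) + C2*exp(6^(1/4)*x/2) + C3*sin(6^(1/4)*x/2) + C4*cos(6^(1/4)*x/2)


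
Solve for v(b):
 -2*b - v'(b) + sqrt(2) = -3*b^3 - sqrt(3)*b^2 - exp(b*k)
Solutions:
 v(b) = C1 + 3*b^4/4 + sqrt(3)*b^3/3 - b^2 + sqrt(2)*b + exp(b*k)/k


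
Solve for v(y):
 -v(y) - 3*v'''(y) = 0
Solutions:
 v(y) = C3*exp(-3^(2/3)*y/3) + (C1*sin(3^(1/6)*y/2) + C2*cos(3^(1/6)*y/2))*exp(3^(2/3)*y/6)


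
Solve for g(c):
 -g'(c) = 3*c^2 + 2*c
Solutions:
 g(c) = C1 - c^3 - c^2


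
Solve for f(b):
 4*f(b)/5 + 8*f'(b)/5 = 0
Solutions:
 f(b) = C1*exp(-b/2)


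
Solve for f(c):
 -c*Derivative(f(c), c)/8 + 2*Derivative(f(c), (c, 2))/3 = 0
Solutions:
 f(c) = C1 + C2*erfi(sqrt(6)*c/8)


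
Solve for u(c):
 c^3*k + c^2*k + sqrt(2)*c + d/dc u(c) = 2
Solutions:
 u(c) = C1 - c^4*k/4 - c^3*k/3 - sqrt(2)*c^2/2 + 2*c


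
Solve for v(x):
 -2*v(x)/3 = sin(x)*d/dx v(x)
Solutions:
 v(x) = C1*(cos(x) + 1)^(1/3)/(cos(x) - 1)^(1/3)


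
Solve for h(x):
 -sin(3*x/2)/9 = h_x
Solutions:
 h(x) = C1 + 2*cos(3*x/2)/27


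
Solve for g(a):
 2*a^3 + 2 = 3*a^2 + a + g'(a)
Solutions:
 g(a) = C1 + a^4/2 - a^3 - a^2/2 + 2*a


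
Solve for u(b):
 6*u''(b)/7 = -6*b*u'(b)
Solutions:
 u(b) = C1 + C2*erf(sqrt(14)*b/2)


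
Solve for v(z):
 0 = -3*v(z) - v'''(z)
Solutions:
 v(z) = C3*exp(-3^(1/3)*z) + (C1*sin(3^(5/6)*z/2) + C2*cos(3^(5/6)*z/2))*exp(3^(1/3)*z/2)


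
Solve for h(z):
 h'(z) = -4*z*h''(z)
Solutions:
 h(z) = C1 + C2*z^(3/4)


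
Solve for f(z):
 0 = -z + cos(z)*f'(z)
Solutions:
 f(z) = C1 + Integral(z/cos(z), z)


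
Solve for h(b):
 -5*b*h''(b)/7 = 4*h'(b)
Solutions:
 h(b) = C1 + C2/b^(23/5)


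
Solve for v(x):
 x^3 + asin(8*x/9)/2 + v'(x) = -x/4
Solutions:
 v(x) = C1 - x^4/4 - x^2/8 - x*asin(8*x/9)/2 - sqrt(81 - 64*x^2)/16


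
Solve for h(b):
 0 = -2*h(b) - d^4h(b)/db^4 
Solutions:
 h(b) = (C1*sin(2^(3/4)*b/2) + C2*cos(2^(3/4)*b/2))*exp(-2^(3/4)*b/2) + (C3*sin(2^(3/4)*b/2) + C4*cos(2^(3/4)*b/2))*exp(2^(3/4)*b/2)


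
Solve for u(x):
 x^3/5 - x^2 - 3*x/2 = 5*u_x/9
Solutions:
 u(x) = C1 + 9*x^4/100 - 3*x^3/5 - 27*x^2/20


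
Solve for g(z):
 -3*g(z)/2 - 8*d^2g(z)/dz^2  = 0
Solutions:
 g(z) = C1*sin(sqrt(3)*z/4) + C2*cos(sqrt(3)*z/4)


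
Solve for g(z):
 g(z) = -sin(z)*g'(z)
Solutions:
 g(z) = C1*sqrt(cos(z) + 1)/sqrt(cos(z) - 1)


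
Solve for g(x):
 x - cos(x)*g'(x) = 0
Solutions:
 g(x) = C1 + Integral(x/cos(x), x)


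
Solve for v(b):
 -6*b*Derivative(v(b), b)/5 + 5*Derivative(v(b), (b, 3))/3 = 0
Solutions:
 v(b) = C1 + Integral(C2*airyai(90^(1/3)*b/5) + C3*airybi(90^(1/3)*b/5), b)


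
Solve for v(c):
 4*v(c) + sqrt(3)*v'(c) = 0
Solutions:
 v(c) = C1*exp(-4*sqrt(3)*c/3)


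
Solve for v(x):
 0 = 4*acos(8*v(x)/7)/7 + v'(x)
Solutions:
 Integral(1/acos(8*_y/7), (_y, v(x))) = C1 - 4*x/7


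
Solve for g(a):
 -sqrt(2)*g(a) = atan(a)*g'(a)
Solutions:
 g(a) = C1*exp(-sqrt(2)*Integral(1/atan(a), a))


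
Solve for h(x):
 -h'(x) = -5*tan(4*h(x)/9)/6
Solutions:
 h(x) = -9*asin(C1*exp(10*x/27))/4 + 9*pi/4
 h(x) = 9*asin(C1*exp(10*x/27))/4


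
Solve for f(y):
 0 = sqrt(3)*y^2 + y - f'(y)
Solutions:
 f(y) = C1 + sqrt(3)*y^3/3 + y^2/2


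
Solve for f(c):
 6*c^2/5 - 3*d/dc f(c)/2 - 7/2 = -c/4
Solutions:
 f(c) = C1 + 4*c^3/15 + c^2/12 - 7*c/3


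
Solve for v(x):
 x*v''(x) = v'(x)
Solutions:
 v(x) = C1 + C2*x^2


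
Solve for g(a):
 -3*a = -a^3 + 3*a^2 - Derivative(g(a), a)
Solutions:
 g(a) = C1 - a^4/4 + a^3 + 3*a^2/2


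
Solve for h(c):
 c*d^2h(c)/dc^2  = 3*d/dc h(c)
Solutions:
 h(c) = C1 + C2*c^4


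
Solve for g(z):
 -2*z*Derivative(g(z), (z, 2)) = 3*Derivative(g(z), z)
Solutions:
 g(z) = C1 + C2/sqrt(z)


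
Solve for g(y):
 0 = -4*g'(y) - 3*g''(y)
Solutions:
 g(y) = C1 + C2*exp(-4*y/3)


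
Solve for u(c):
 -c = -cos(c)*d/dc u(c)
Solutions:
 u(c) = C1 + Integral(c/cos(c), c)


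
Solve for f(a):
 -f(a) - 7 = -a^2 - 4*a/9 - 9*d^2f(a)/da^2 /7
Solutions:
 f(a) = C1*exp(-sqrt(7)*a/3) + C2*exp(sqrt(7)*a/3) + a^2 + 4*a/9 - 31/7


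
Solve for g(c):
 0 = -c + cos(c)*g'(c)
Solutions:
 g(c) = C1 + Integral(c/cos(c), c)


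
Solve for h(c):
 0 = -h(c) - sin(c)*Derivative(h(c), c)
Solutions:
 h(c) = C1*sqrt(cos(c) + 1)/sqrt(cos(c) - 1)
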